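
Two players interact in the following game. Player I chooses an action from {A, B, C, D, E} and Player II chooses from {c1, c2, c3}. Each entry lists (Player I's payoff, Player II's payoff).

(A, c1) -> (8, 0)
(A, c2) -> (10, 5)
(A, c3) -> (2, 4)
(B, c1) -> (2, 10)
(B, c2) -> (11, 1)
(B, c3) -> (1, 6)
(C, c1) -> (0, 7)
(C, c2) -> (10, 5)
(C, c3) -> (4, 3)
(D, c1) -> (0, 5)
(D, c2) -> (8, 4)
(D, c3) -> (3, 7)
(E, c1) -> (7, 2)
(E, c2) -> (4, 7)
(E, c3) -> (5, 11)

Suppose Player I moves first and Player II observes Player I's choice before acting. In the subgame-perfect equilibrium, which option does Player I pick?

Backward induction with Player I moving first.
- A: BR = c2, leader payoff 10.
- B: BR = c1, leader payoff 2.
- C: BR = c1, leader payoff 0.
- D: BR = c3, leader payoff 3.
- E: BR = c3, leader payoff 5.
Among 10, 2, 0, 3, 5, the best is 10 at A. Subgame-perfect outcome: (A, c2) with payoffs (10, 5).

A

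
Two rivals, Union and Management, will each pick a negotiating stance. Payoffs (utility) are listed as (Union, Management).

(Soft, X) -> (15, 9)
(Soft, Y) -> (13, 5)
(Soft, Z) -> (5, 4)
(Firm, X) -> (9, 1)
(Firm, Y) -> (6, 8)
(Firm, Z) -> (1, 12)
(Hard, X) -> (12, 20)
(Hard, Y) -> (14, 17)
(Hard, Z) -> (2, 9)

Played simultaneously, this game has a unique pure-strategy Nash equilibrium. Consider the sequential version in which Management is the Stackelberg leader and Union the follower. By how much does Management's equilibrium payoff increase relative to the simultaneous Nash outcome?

8

Solve by backward induction (Management leads).
- X: Union compares 15, 9, 12 and picks Soft; Management would get 9.
- Y: Union compares 13, 6, 14 and picks Hard; Management would get 17.
- Z: Union compares 5, 1, 2 and picks Soft; Management would get 4.
Management's induced payoffs are 9, 17, 4, so Management commits to Y. Subgame-perfect outcome: (Hard, Y) with payoffs (14, 17).
Under simultaneous play:
Union's best replies: X→Soft; Y→Hard; Z→Soft.
Management's best replies: Soft→X; Firm→Z; Hard→X.
The unique mutual best reply is (Soft, X), giving (15, 9).
Management's commitment gain: 17 − 9 = 8.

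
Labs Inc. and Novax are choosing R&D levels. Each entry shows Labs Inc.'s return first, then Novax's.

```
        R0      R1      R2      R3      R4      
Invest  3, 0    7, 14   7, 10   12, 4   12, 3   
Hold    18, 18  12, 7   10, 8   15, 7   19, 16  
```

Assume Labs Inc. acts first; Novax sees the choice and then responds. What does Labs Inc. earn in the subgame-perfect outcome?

Work backward from Novax's decision.
- Invest: Novax compares 0, 14, 10, 4, 3 and picks R1; Labs Inc. would get 7.
- Hold: Novax compares 18, 7, 8, 7, 16 and picks R0; Labs Inc. would get 18.
Maximizing over 7, 18, Labs Inc. chooses Hold. Subgame-perfect outcome: (Hold, R0) with payoffs (18, 18).

18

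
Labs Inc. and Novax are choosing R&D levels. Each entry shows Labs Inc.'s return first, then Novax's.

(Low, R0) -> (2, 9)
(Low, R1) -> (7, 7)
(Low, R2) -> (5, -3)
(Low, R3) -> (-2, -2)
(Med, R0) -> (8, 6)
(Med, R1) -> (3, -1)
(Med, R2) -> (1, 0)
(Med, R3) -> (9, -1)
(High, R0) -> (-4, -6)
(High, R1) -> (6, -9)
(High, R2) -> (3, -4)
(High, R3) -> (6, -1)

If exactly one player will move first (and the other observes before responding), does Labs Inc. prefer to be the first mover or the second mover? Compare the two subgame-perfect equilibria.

first

If Labs Inc. leads: Novax's best replies are Low→R0, Med→R0, High→R3; Labs Inc.'s induced payoffs 2, 8, 6; outcome (Med, R0), payoffs (8, 6).
If Novax leads: Labs Inc.'s best replies are R0→Med, R1→Low, R2→Low, R3→Med; Novax's induced payoffs 6, 7, -3, -1; outcome (Low, R1), payoffs (7, 7).
Labs Inc. gets 8 moving first and 7 moving second, so Labs Inc. prefers to move first.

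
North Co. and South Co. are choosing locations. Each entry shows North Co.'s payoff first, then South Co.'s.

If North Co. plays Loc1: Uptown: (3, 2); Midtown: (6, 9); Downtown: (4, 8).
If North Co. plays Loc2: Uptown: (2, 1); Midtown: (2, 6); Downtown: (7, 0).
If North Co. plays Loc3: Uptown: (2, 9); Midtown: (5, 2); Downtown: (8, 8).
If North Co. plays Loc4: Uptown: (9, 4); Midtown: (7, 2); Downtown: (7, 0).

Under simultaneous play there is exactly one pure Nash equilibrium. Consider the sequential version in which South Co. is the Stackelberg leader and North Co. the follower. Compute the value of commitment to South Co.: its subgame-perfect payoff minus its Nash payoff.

Backward induction with South Co. moving first.
- Uptown → North Co. plays Loc4 (best of 3, 2, 2, 9); South Co. gets 4.
- Midtown → North Co. plays Loc4 (best of 6, 2, 5, 7); South Co. gets 2.
- Downtown → North Co. plays Loc3 (best of 4, 7, 8, 7); South Co. gets 8.
South Co.'s induced payoffs are 4, 2, 8, so South Co. commits to Downtown. Subgame-perfect outcome: (Loc3, Downtown) with payoffs (8, 8).
Under simultaneous play:
North Co.'s best replies: Uptown→Loc4; Midtown→Loc4; Downtown→Loc3.
South Co.'s best replies: Loc1→Midtown; Loc2→Midtown; Loc3→Uptown; Loc4→Uptown.
The unique mutual best reply is (Loc4, Uptown), giving (9, 4).
South Co.'s commitment gain: 8 − 4 = 4.

4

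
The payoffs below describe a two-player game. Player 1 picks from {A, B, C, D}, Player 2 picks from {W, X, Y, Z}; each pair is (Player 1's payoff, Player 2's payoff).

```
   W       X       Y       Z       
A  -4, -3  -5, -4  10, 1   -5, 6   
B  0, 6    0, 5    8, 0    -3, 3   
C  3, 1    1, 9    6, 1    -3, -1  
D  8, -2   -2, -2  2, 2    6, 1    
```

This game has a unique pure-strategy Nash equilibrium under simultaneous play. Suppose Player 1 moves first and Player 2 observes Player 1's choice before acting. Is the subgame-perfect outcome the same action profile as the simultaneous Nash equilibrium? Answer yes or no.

Player 2 best-responds to each possible Player 1 move:
- A: BR = Z, leader payoff -5.
- B: BR = W, leader payoff 0.
- C: BR = X, leader payoff 1.
- D: BR = Y, leader payoff 2.
Among -5, 0, 1, 2, the best is 2 at D. Subgame-perfect outcome: (D, Y) with payoffs (2, 2).
Now find the simultaneous Nash equilibrium.
Player 1's best replies: W→D; X→C; Y→A; Z→D.
Player 2's best replies: A→Z; B→W; C→X; D→Y.
Only (C, X) has each player best-responding; Nash payoffs (1, 9).
Sequential outcome (D, Y) differs from the Nash profile (C, X).

no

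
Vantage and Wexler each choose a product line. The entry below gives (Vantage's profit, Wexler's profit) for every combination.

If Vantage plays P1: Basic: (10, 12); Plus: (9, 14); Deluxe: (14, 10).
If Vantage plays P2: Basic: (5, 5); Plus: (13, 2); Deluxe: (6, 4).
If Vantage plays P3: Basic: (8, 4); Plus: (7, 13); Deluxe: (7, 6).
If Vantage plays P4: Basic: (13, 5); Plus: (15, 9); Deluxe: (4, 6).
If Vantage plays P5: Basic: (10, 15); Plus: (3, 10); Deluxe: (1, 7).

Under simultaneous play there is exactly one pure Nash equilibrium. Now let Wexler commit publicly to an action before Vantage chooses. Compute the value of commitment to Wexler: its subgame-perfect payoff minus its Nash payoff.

Vantage best-responds to each possible Wexler move:
- Basic: BR = P4, leader payoff 5.
- Plus: BR = P4, leader payoff 9.
- Deluxe: BR = P1, leader payoff 10.
Wexler's induced payoffs are 5, 9, 10, so Wexler commits to Deluxe. Subgame-perfect outcome: (P1, Deluxe) with payoffs (14, 10).
Now find the simultaneous Nash equilibrium.
Vantage's best replies: Basic→P4; Plus→P4; Deluxe→P1.
Wexler's best replies: P1→Plus; P2→Basic; P3→Plus; P4→Plus; P5→Basic.
Only (P4, Plus) has each player best-responding; Nash payoffs (15, 9).
Wexler's commitment gain: 10 − 9 = 1.

1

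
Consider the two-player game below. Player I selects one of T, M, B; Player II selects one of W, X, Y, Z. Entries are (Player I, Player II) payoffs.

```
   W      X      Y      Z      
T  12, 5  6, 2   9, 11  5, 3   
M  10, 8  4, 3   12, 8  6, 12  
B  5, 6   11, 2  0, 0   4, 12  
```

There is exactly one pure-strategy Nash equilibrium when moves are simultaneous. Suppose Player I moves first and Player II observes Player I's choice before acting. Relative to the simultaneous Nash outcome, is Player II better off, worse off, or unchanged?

worse off

Solve by backward induction (Player I leads).
- T: Player II compares 5, 2, 11, 3 and picks Y; Player I would get 9.
- M: Player II compares 8, 3, 8, 12 and picks Z; Player I would get 6.
- B: Player II compares 6, 2, 0, 12 and picks Z; Player I would get 4.
Among 9, 6, 4, the best is 9 at T. Subgame-perfect outcome: (T, Y) with payoffs (9, 11).
Under simultaneous play:
Player I's best replies: W→T; X→B; Y→M; Z→M.
Player II's best replies: T→Y; M→Z; B→Z.
Only (M, Z) has each player best-responding; Nash payoffs (6, 12).
Player II earns 11 sequentially versus 12 at the Nash outcome: worse off.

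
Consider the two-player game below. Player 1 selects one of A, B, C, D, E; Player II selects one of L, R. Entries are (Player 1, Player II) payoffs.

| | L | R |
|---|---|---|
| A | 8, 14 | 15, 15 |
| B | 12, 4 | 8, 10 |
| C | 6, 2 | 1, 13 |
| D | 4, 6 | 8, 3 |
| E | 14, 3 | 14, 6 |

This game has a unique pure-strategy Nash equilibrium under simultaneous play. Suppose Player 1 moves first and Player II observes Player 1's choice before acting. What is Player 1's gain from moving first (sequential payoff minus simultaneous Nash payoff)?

0

Solve by backward induction (Player 1 leads).
- A → Player II plays R (best of 14, 15); Player 1 gets 15.
- B → Player II plays R (best of 4, 10); Player 1 gets 8.
- C → Player II plays R (best of 2, 13); Player 1 gets 1.
- D → Player II plays L (best of 6, 3); Player 1 gets 4.
- E → Player II plays R (best of 3, 6); Player 1 gets 14.
Player 1's induced payoffs are 15, 8, 1, 4, 14, so Player 1 commits to A. Subgame-perfect outcome: (A, R) with payoffs (15, 15).
For the simultaneous game, intersect best replies.
Player 1's best replies: L→E; R→A.
Player II's best replies: A→R; B→R; C→R; D→L; E→R.
The unique mutual best reply is (A, R), giving (15, 15).
Player 1's commitment gain: 15 − 15 = 0.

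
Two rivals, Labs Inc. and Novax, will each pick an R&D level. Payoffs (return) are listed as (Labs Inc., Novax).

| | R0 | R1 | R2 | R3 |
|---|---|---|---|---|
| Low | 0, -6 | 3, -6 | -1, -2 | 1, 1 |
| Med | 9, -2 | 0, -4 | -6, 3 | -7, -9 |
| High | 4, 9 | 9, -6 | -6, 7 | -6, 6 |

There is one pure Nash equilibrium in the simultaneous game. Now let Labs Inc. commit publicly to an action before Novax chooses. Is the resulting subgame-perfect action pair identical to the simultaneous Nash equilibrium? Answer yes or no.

no

Backward induction with Labs Inc. moving first.
- Low: Novax compares -6, -6, -2, 1 and picks R3; Labs Inc. would get 1.
- Med: Novax compares -2, -4, 3, -9 and picks R2; Labs Inc. would get -6.
- High: Novax compares 9, -6, 7, 6 and picks R0; Labs Inc. would get 4.
Maximizing over 1, -6, 4, Labs Inc. chooses High. Subgame-perfect outcome: (High, R0) with payoffs (4, 9).
Now find the simultaneous Nash equilibrium.
Labs Inc.'s best replies: R0→Med; R1→High; R2→Low; R3→Low.
Novax's best replies: Low→R3; Med→R2; High→R0.
Only (Low, R3) has each player best-responding; Nash payoffs (1, 1).
Sequential outcome (High, R0) differs from the Nash profile (Low, R3).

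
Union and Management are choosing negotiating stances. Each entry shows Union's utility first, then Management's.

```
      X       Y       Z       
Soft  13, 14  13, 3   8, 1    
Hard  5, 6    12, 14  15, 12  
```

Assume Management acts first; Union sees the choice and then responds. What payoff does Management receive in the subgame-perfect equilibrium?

Backward induction with Management moving first.
- X → Union plays Soft (best of 13, 5); Management gets 14.
- Y → Union plays Soft (best of 13, 12); Management gets 3.
- Z → Union plays Hard (best of 8, 15); Management gets 12.
Among 14, 3, 12, the best is 14 at X. Subgame-perfect outcome: (Soft, X) with payoffs (13, 14).

14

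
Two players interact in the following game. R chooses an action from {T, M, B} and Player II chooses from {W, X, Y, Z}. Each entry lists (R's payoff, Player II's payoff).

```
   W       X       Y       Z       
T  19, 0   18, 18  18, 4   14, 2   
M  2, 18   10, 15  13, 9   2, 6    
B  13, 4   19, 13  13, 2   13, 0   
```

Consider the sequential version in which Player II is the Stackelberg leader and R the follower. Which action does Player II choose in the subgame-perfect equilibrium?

Solve by backward induction (Player II leads).
- W: R compares 19, 2, 13 and picks T; Player II would get 0.
- X: R compares 18, 10, 19 and picks B; Player II would get 13.
- Y: R compares 18, 13, 13 and picks T; Player II would get 4.
- Z: R compares 14, 2, 13 and picks T; Player II would get 2.
Among 0, 13, 4, 2, the best is 13 at X. Subgame-perfect outcome: (B, X) with payoffs (19, 13).

X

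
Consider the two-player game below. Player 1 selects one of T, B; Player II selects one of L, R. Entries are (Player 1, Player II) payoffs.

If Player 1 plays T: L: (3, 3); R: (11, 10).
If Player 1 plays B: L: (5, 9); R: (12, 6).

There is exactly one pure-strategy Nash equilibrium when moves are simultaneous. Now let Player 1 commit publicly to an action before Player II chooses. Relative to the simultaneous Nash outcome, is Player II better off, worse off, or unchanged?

Work backward from Player II's decision.
- T: BR = R, leader payoff 11.
- B: BR = L, leader payoff 5.
Player 1's induced payoffs are 11, 5, so Player 1 commits to T. Subgame-perfect outcome: (T, R) with payoffs (11, 10).
For the simultaneous game, intersect best replies.
Player 1's best replies: L→B; R→B.
Player II's best replies: T→R; B→L.
Only (B, L) has each player best-responding; Nash payoffs (5, 9).
Player II earns 10 sequentially versus 9 at the Nash outcome: better off.

better off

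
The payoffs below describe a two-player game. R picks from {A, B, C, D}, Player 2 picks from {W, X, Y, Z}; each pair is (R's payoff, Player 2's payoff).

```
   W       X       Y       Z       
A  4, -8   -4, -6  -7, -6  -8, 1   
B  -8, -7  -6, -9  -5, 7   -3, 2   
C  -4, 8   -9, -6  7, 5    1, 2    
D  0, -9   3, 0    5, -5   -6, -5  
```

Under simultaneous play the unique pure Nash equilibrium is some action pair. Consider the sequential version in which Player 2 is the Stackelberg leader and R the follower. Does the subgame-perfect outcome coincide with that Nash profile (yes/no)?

R best-responds to each possible Player 2 move:
- W: BR = A, leader payoff -8.
- X: BR = D, leader payoff 0.
- Y: BR = C, leader payoff 5.
- Z: BR = C, leader payoff 2.
Player 2's induced payoffs are -8, 0, 5, 2, so Player 2 commits to Y. Subgame-perfect outcome: (C, Y) with payoffs (7, 5).
Under simultaneous play:
R's best replies: W→A; X→D; Y→C; Z→C.
Player 2's best replies: A→Z; B→Y; C→W; D→X.
The unique mutual best reply is (D, X), giving (3, 0).
Sequential outcome (C, Y) differs from the Nash profile (D, X).

no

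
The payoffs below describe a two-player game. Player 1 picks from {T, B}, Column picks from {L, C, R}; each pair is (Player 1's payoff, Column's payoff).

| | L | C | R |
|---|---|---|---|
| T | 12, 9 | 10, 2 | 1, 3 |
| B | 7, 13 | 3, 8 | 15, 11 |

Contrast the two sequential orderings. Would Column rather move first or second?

If Player 1 leads: Column's best replies are T→L, B→L; Player 1's induced payoffs 12, 7; outcome (T, L), payoffs (12, 9).
If Column leads: Player 1's best replies are L→T, C→T, R→B; Column's induced payoffs 9, 2, 11; outcome (B, R), payoffs (15, 11).
Column gets 11 moving first and 9 moving second, so Column prefers to move first.

first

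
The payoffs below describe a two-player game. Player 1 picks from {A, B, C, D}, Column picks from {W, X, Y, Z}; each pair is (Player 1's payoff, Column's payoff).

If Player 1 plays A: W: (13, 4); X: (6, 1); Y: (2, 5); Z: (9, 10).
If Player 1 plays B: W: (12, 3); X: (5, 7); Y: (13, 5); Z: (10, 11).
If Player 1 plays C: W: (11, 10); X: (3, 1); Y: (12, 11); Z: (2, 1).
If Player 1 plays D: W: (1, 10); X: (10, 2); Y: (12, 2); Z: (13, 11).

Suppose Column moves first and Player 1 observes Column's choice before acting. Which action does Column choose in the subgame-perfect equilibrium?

Z

Solve by backward induction (Column leads).
- W: Player 1 compares 13, 12, 11, 1 and picks A; Column would get 4.
- X: Player 1 compares 6, 5, 3, 10 and picks D; Column would get 2.
- Y: Player 1 compares 2, 13, 12, 12 and picks B; Column would get 5.
- Z: Player 1 compares 9, 10, 2, 13 and picks D; Column would get 11.
Maximizing over 4, 2, 5, 11, Column chooses Z. Subgame-perfect outcome: (D, Z) with payoffs (13, 11).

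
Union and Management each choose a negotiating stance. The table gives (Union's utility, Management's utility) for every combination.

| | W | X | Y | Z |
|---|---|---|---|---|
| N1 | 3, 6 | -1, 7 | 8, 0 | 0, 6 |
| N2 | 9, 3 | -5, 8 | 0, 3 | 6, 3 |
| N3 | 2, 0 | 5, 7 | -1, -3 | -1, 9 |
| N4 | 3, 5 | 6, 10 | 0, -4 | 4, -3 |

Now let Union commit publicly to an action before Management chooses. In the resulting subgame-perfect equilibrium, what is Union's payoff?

Management best-responds to each possible Union move:
- N1 → Management plays X (best of 6, 7, 0, 6); Union gets -1.
- N2 → Management plays X (best of 3, 8, 3, 3); Union gets -5.
- N3 → Management plays Z (best of 0, 7, -3, 9); Union gets -1.
- N4 → Management plays X (best of 5, 10, -4, -3); Union gets 6.
Union's induced payoffs are -1, -5, -1, 6, so Union commits to N4. Subgame-perfect outcome: (N4, X) with payoffs (6, 10).

6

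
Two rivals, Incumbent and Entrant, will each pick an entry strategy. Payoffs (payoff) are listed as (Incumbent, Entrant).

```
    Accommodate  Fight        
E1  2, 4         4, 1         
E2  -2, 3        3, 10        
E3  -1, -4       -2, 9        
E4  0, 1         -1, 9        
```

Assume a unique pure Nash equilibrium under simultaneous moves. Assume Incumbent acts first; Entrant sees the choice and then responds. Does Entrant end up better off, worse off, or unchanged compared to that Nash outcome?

Solve by backward induction (Incumbent leads).
- E1: Entrant compares 4, 1 and picks Accommodate; Incumbent would get 2.
- E2: Entrant compares 3, 10 and picks Fight; Incumbent would get 3.
- E3: Entrant compares -4, 9 and picks Fight; Incumbent would get -2.
- E4: Entrant compares 1, 9 and picks Fight; Incumbent would get -1.
Incumbent's induced payoffs are 2, 3, -2, -1, so Incumbent commits to E2. Subgame-perfect outcome: (E2, Fight) with payoffs (3, 10).
For the simultaneous game, intersect best replies.
Incumbent's best replies: Accommodate→E1; Fight→E1.
Entrant's best replies: E1→Accommodate; E2→Fight; E3→Fight; E4→Fight.
Only (E1, Accommodate) has each player best-responding; Nash payoffs (2, 4).
Entrant earns 10 sequentially versus 4 at the Nash outcome: better off.

better off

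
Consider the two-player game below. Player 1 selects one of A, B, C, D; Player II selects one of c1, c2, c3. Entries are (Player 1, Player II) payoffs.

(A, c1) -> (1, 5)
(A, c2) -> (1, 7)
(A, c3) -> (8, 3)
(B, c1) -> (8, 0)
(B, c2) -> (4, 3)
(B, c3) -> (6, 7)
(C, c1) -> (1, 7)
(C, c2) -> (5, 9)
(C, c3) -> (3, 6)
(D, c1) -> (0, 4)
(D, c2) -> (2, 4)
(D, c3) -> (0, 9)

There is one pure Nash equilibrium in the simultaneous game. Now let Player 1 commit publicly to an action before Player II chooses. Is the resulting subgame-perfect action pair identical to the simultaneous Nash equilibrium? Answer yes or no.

Backward induction with Player 1 moving first.
- A: Player II compares 5, 7, 3 and picks c2; Player 1 would get 1.
- B: Player II compares 0, 3, 7 and picks c3; Player 1 would get 6.
- C: Player II compares 7, 9, 6 and picks c2; Player 1 would get 5.
- D: Player II compares 4, 4, 9 and picks c3; Player 1 would get 0.
Among 1, 6, 5, 0, the best is 6 at B. Subgame-perfect outcome: (B, c3) with payoffs (6, 7).
Under simultaneous play:
Player 1's best replies: c1→B; c2→C; c3→A.
Player II's best replies: A→c2; B→c3; C→c2; D→c3.
Only (C, c2) has each player best-responding; Nash payoffs (5, 9).
Sequential outcome (B, c3) differs from the Nash profile (C, c2).

no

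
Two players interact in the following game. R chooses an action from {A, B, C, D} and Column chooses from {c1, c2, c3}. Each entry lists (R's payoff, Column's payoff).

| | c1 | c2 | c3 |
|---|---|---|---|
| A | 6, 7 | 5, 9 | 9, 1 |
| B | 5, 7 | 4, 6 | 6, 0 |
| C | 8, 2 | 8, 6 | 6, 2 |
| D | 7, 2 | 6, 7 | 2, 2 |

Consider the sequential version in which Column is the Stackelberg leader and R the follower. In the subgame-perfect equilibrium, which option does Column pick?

c2

Work backward from R's decision.
- c1 → R plays C (best of 6, 5, 8, 7); Column gets 2.
- c2 → R plays C (best of 5, 4, 8, 6); Column gets 6.
- c3 → R plays A (best of 9, 6, 6, 2); Column gets 1.
Among 2, 6, 1, the best is 6 at c2. Subgame-perfect outcome: (C, c2) with payoffs (8, 6).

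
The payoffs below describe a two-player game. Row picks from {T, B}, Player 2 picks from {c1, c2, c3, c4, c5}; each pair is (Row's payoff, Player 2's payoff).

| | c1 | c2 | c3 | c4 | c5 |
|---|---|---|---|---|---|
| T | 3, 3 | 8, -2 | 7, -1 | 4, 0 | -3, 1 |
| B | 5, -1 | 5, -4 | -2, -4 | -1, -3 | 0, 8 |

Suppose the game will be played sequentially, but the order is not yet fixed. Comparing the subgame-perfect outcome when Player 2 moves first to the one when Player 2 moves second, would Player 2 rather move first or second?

If Row leads: Player 2's best replies are T→c1, B→c5; Row's induced payoffs 3, 0; outcome (T, c1), payoffs (3, 3).
If Player 2 leads: Row's best replies are c1→B, c2→T, c3→T, c4→T, c5→B; Player 2's induced payoffs -1, -2, -1, 0, 8; outcome (B, c5), payoffs (0, 8).
Player 2 gets 8 moving first and 3 moving second, so Player 2 prefers to move first.

first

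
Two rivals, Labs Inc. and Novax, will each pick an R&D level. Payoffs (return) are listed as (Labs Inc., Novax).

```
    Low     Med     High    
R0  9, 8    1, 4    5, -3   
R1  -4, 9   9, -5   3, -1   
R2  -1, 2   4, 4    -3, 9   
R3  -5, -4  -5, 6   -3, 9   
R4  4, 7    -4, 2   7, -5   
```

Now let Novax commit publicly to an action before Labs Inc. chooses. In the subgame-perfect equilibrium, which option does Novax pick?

Solve by backward induction (Novax leads).
- Low: Labs Inc. compares 9, -4, -1, -5, 4 and picks R0; Novax would get 8.
- Med: Labs Inc. compares 1, 9, 4, -5, -4 and picks R1; Novax would get -5.
- High: Labs Inc. compares 5, 3, -3, -3, 7 and picks R4; Novax would get -5.
Among 8, -5, -5, the best is 8 at Low. Subgame-perfect outcome: (R0, Low) with payoffs (9, 8).

Low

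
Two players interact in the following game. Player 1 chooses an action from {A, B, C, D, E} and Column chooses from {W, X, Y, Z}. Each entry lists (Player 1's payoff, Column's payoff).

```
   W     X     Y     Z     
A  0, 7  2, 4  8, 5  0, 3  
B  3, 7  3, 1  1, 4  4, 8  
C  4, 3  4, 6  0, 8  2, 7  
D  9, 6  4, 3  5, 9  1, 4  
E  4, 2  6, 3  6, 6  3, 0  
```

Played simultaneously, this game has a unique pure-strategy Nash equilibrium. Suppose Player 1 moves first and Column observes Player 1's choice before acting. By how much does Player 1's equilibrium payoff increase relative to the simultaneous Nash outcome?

Solve by backward induction (Player 1 leads).
- A: Column compares 7, 4, 5, 3 and picks W; Player 1 would get 0.
- B: Column compares 7, 1, 4, 8 and picks Z; Player 1 would get 4.
- C: Column compares 3, 6, 8, 7 and picks Y; Player 1 would get 0.
- D: Column compares 6, 3, 9, 4 and picks Y; Player 1 would get 5.
- E: Column compares 2, 3, 6, 0 and picks Y; Player 1 would get 6.
Player 1's induced payoffs are 0, 4, 0, 5, 6, so Player 1 commits to E. Subgame-perfect outcome: (E, Y) with payoffs (6, 6).
Under simultaneous play:
Player 1's best replies: W→D; X→E; Y→A; Z→B.
Column's best replies: A→W; B→Z; C→Y; D→Y; E→Y.
Only (B, Z) has each player best-responding; Nash payoffs (4, 8).
Player 1's commitment gain: 6 − 4 = 2.

2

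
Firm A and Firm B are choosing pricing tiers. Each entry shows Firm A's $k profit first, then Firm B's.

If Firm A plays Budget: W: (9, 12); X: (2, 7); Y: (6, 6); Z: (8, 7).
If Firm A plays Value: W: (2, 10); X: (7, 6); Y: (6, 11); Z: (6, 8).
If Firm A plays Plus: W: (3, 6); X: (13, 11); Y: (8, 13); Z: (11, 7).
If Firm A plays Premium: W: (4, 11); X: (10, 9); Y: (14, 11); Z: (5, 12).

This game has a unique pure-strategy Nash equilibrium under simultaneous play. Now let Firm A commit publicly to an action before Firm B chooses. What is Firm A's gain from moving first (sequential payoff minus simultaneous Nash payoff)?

0

Solve by backward induction (Firm A leads).
- Budget: BR = W, leader payoff 9.
- Value: BR = Y, leader payoff 6.
- Plus: BR = Y, leader payoff 8.
- Premium: BR = Z, leader payoff 5.
Maximizing over 9, 6, 8, 5, Firm A chooses Budget. Subgame-perfect outcome: (Budget, W) with payoffs (9, 12).
Under simultaneous play:
Firm A's best replies: W→Budget; X→Plus; Y→Premium; Z→Plus.
Firm B's best replies: Budget→W; Value→Y; Plus→Y; Premium→Z.
The unique mutual best reply is (Budget, W), giving (9, 12).
Firm A's commitment gain: 9 − 9 = 0.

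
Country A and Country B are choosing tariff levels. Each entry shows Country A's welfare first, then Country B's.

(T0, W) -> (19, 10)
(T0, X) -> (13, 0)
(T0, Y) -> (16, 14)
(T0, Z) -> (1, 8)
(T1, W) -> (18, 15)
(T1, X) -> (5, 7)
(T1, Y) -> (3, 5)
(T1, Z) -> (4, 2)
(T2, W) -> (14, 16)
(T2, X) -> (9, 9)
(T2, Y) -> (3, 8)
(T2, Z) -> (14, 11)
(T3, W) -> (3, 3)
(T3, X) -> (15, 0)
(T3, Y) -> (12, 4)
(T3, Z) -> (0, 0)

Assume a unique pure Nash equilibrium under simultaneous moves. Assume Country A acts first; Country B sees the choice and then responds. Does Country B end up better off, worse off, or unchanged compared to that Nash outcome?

Backward induction with Country A moving first.
- T0 → Country B plays Y (best of 10, 0, 14, 8); Country A gets 16.
- T1 → Country B plays W (best of 15, 7, 5, 2); Country A gets 18.
- T2 → Country B plays W (best of 16, 9, 8, 11); Country A gets 14.
- T3 → Country B plays Y (best of 3, 0, 4, 0); Country A gets 12.
Among 16, 18, 14, 12, the best is 18 at T1. Subgame-perfect outcome: (T1, W) with payoffs (18, 15).
Now find the simultaneous Nash equilibrium.
Country A's best replies: W→T0; X→T3; Y→T0; Z→T2.
Country B's best replies: T0→Y; T1→W; T2→W; T3→Y.
Only (T0, Y) has each player best-responding; Nash payoffs (16, 14).
Country B earns 15 sequentially versus 14 at the Nash outcome: better off.

better off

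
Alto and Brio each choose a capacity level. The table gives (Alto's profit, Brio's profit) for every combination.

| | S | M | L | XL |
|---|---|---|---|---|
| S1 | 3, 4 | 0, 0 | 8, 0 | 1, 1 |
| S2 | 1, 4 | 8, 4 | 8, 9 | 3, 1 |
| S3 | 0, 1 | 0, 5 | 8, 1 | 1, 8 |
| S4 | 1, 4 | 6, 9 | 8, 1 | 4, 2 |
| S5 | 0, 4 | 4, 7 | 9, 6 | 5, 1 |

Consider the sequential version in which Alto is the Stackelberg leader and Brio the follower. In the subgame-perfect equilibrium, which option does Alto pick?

Work backward from Brio's decision.
- S1 → Brio plays S (best of 4, 0, 0, 1); Alto gets 3.
- S2 → Brio plays L (best of 4, 4, 9, 1); Alto gets 8.
- S3 → Brio plays XL (best of 1, 5, 1, 8); Alto gets 1.
- S4 → Brio plays M (best of 4, 9, 1, 2); Alto gets 6.
- S5 → Brio plays M (best of 4, 7, 6, 1); Alto gets 4.
Maximizing over 3, 8, 1, 6, 4, Alto chooses S2. Subgame-perfect outcome: (S2, L) with payoffs (8, 9).

S2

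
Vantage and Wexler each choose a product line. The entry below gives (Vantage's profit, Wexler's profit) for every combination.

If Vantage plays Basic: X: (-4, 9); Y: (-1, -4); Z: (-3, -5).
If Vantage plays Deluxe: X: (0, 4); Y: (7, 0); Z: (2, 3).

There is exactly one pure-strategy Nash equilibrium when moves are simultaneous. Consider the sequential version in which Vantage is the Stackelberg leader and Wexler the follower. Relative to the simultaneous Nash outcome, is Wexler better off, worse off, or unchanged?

unchanged

Backward induction with Vantage moving first.
- Basic: BR = X, leader payoff -4.
- Deluxe: BR = X, leader payoff 0.
Among -4, 0, the best is 0 at Deluxe. Subgame-perfect outcome: (Deluxe, X) with payoffs (0, 4).
Under simultaneous play:
Vantage's best replies: X→Deluxe; Y→Deluxe; Z→Deluxe.
Wexler's best replies: Basic→X; Deluxe→X.
The unique mutual best reply is (Deluxe, X), giving (0, 4).
Wexler earns 4 sequentially versus 4 at the Nash outcome: unchanged.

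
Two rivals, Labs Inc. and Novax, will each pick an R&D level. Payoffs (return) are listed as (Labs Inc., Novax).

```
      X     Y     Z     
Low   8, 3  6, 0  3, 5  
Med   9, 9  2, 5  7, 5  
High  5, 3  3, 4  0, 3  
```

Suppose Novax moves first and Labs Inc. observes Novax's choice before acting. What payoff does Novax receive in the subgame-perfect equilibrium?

9

Solve by backward induction (Novax leads).
- X: BR = Med, leader payoff 9.
- Y: BR = Low, leader payoff 0.
- Z: BR = Med, leader payoff 5.
Among 9, 0, 5, the best is 9 at X. Subgame-perfect outcome: (Med, X) with payoffs (9, 9).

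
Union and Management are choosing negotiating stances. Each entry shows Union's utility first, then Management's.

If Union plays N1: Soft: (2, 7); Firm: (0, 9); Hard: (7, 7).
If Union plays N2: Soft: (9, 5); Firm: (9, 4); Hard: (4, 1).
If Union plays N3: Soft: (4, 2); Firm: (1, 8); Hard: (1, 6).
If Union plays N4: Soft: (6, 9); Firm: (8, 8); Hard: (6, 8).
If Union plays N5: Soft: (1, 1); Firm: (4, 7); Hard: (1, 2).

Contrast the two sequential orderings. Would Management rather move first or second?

If Union leads: Management's best replies are N1→Firm, N2→Soft, N3→Firm, N4→Soft, N5→Firm; Union's induced payoffs 0, 9, 1, 6, 4; outcome (N2, Soft), payoffs (9, 5).
If Management leads: Union's best replies are Soft→N2, Firm→N2, Hard→N1; Management's induced payoffs 5, 4, 7; outcome (N1, Hard), payoffs (7, 7).
Management gets 7 moving first and 5 moving second, so Management prefers to move first.

first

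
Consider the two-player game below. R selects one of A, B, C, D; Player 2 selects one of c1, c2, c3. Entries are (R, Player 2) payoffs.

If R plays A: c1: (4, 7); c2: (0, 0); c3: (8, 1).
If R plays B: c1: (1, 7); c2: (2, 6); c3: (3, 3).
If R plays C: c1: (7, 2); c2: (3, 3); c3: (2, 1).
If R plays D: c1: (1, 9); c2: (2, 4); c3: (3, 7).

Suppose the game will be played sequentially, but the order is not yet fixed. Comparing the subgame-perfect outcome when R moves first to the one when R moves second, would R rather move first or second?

first

If R leads: Player 2's best replies are A→c1, B→c1, C→c2, D→c1; R's induced payoffs 4, 1, 3, 1; outcome (A, c1), payoffs (4, 7).
If Player 2 leads: R's best replies are c1→C, c2→C, c3→A; Player 2's induced payoffs 2, 3, 1; outcome (C, c2), payoffs (3, 3).
R gets 4 moving first and 3 moving second, so R prefers to move first.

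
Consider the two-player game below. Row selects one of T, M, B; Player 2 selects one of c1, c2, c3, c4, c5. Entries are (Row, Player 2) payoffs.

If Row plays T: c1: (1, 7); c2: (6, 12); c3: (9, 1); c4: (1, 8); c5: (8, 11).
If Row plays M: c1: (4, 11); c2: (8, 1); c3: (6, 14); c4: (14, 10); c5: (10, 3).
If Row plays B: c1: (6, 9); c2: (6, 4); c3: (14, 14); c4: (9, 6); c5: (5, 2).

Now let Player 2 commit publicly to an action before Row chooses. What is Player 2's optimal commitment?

c3

Work backward from Row's decision.
- c1 → Row plays B (best of 1, 4, 6); Player 2 gets 9.
- c2 → Row plays M (best of 6, 8, 6); Player 2 gets 1.
- c3 → Row plays B (best of 9, 6, 14); Player 2 gets 14.
- c4 → Row plays M (best of 1, 14, 9); Player 2 gets 10.
- c5 → Row plays M (best of 8, 10, 5); Player 2 gets 3.
Player 2's induced payoffs are 9, 1, 14, 10, 3, so Player 2 commits to c3. Subgame-perfect outcome: (B, c3) with payoffs (14, 14).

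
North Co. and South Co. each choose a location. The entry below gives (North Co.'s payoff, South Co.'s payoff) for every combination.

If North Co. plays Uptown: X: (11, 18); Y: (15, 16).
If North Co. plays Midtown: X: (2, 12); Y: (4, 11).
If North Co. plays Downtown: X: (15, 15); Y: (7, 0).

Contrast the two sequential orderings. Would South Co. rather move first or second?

first

If North Co. leads: South Co.'s best replies are Uptown→X, Midtown→X, Downtown→X; North Co.'s induced payoffs 11, 2, 15; outcome (Downtown, X), payoffs (15, 15).
If South Co. leads: North Co.'s best replies are X→Downtown, Y→Uptown; South Co.'s induced payoffs 15, 16; outcome (Uptown, Y), payoffs (15, 16).
South Co. gets 16 moving first and 15 moving second, so South Co. prefers to move first.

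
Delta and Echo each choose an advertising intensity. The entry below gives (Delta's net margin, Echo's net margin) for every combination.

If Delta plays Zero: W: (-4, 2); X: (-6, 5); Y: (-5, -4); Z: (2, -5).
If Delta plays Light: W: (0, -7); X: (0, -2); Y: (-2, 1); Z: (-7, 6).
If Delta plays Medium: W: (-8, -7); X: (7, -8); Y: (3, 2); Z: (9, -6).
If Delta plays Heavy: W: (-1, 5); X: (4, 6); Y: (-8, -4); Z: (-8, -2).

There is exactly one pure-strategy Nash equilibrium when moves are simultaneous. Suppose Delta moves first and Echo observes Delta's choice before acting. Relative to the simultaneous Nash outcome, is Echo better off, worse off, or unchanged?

better off

Echo best-responds to each possible Delta move:
- Zero: Echo compares 2, 5, -4, -5 and picks X; Delta would get -6.
- Light: Echo compares -7, -2, 1, 6 and picks Z; Delta would get -7.
- Medium: Echo compares -7, -8, 2, -6 and picks Y; Delta would get 3.
- Heavy: Echo compares 5, 6, -4, -2 and picks X; Delta would get 4.
Maximizing over -6, -7, 3, 4, Delta chooses Heavy. Subgame-perfect outcome: (Heavy, X) with payoffs (4, 6).
For the simultaneous game, intersect best replies.
Delta's best replies: W→Light; X→Medium; Y→Medium; Z→Medium.
Echo's best replies: Zero→X; Light→Z; Medium→Y; Heavy→X.
The unique mutual best reply is (Medium, Y), giving (3, 2).
Echo earns 6 sequentially versus 2 at the Nash outcome: better off.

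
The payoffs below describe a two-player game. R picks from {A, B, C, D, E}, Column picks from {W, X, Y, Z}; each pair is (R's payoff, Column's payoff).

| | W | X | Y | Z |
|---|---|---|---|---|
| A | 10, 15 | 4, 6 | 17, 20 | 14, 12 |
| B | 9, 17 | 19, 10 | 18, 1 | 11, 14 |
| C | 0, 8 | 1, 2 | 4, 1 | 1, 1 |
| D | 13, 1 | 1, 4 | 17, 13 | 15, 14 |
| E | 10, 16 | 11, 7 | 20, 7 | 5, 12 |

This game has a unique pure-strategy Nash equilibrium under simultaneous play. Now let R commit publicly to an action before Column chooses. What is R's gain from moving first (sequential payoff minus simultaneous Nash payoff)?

2

Column best-responds to each possible R move:
- A: Column compares 15, 6, 20, 12 and picks Y; R would get 17.
- B: Column compares 17, 10, 1, 14 and picks W; R would get 9.
- C: Column compares 8, 2, 1, 1 and picks W; R would get 0.
- D: Column compares 1, 4, 13, 14 and picks Z; R would get 15.
- E: Column compares 16, 7, 7, 12 and picks W; R would get 10.
Maximizing over 17, 9, 0, 15, 10, R chooses A. Subgame-perfect outcome: (A, Y) with payoffs (17, 20).
For the simultaneous game, intersect best replies.
R's best replies: W→D; X→B; Y→E; Z→D.
Column's best replies: A→Y; B→W; C→W; D→Z; E→W.
The unique mutual best reply is (D, Z), giving (15, 14).
R's commitment gain: 17 − 15 = 2.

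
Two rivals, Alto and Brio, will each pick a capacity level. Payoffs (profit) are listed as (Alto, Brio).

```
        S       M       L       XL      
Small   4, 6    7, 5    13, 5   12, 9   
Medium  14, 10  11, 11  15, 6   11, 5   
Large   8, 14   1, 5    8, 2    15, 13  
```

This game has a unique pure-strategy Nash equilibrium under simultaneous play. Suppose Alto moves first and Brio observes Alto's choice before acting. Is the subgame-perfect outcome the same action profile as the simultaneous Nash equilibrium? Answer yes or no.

Solve by backward induction (Alto leads).
- Small: BR = XL, leader payoff 12.
- Medium: BR = M, leader payoff 11.
- Large: BR = S, leader payoff 8.
Maximizing over 12, 11, 8, Alto chooses Small. Subgame-perfect outcome: (Small, XL) with payoffs (12, 9).
For the simultaneous game, intersect best replies.
Alto's best replies: S→Medium; M→Medium; L→Medium; XL→Large.
Brio's best replies: Small→XL; Medium→M; Large→S.
The unique mutual best reply is (Medium, M), giving (11, 11).
Sequential outcome (Small, XL) differs from the Nash profile (Medium, M).

no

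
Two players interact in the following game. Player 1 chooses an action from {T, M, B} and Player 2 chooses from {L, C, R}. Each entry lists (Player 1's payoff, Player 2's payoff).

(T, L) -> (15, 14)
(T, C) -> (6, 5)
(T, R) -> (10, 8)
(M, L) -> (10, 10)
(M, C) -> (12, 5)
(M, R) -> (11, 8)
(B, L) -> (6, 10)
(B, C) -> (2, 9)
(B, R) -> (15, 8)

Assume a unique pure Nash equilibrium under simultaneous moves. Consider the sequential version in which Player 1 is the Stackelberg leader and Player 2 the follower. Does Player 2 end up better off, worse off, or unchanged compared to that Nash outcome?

Work backward from Player 2's decision.
- T: BR = L, leader payoff 15.
- M: BR = L, leader payoff 10.
- B: BR = L, leader payoff 6.
Among 15, 10, 6, the best is 15 at T. Subgame-perfect outcome: (T, L) with payoffs (15, 14).
For the simultaneous game, intersect best replies.
Player 1's best replies: L→T; C→M; R→B.
Player 2's best replies: T→L; M→L; B→L.
The unique mutual best reply is (T, L), giving (15, 14).
Player 2 earns 14 sequentially versus 14 at the Nash outcome: unchanged.

unchanged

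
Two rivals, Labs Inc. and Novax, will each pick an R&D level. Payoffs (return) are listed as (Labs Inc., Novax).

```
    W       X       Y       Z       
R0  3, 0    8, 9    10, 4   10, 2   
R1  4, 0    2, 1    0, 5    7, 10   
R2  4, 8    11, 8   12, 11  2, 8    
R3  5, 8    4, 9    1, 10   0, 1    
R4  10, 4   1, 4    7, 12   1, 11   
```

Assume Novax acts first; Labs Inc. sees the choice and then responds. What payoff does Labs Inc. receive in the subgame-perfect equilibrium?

12

Work backward from Labs Inc.'s decision.
- W: Labs Inc. compares 3, 4, 4, 5, 10 and picks R4; Novax would get 4.
- X: Labs Inc. compares 8, 2, 11, 4, 1 and picks R2; Novax would get 8.
- Y: Labs Inc. compares 10, 0, 12, 1, 7 and picks R2; Novax would get 11.
- Z: Labs Inc. compares 10, 7, 2, 0, 1 and picks R0; Novax would get 2.
Among 4, 8, 11, 2, the best is 11 at Y. Subgame-perfect outcome: (R2, Y) with payoffs (12, 11).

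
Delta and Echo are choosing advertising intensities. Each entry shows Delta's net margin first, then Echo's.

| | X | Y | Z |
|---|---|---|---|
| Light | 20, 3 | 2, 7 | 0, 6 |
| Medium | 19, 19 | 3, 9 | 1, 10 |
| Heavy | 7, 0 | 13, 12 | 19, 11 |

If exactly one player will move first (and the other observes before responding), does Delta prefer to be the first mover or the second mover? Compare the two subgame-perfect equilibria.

first

If Delta leads: Echo's best replies are Light→Y, Medium→X, Heavy→Y; Delta's induced payoffs 2, 19, 13; outcome (Medium, X), payoffs (19, 19).
If Echo leads: Delta's best replies are X→Light, Y→Heavy, Z→Heavy; Echo's induced payoffs 3, 12, 11; outcome (Heavy, Y), payoffs (13, 12).
Delta gets 19 moving first and 13 moving second, so Delta prefers to move first.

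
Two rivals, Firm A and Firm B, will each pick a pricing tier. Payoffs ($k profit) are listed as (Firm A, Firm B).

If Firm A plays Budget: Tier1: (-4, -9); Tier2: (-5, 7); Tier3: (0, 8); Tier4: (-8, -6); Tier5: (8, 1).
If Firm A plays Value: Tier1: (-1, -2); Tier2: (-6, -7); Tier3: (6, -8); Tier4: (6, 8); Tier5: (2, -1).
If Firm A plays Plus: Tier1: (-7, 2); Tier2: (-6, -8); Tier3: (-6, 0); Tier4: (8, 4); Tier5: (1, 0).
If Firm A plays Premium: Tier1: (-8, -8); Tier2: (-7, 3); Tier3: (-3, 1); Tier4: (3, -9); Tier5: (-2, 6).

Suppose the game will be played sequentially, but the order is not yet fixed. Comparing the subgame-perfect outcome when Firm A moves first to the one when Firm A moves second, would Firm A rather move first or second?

If Firm A leads: Firm B's best replies are Budget→Tier3, Value→Tier4, Plus→Tier4, Premium→Tier5; Firm A's induced payoffs 0, 6, 8, -2; outcome (Plus, Tier4), payoffs (8, 4).
If Firm B leads: Firm A's best replies are Tier1→Value, Tier2→Budget, Tier3→Value, Tier4→Plus, Tier5→Budget; Firm B's induced payoffs -2, 7, -8, 4, 1; outcome (Budget, Tier2), payoffs (-5, 7).
Firm A gets 8 moving first and -5 moving second, so Firm A prefers to move first.

first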